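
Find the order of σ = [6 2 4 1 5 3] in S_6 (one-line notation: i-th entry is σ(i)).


Cycle decomposition: (1 6 3 4)
Cycle lengths: 4
Order = lcm(4) = 4

ord(σ) = 4


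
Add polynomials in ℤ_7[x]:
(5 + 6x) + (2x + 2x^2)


Add coefficients mod 7:
x^0: 5 + 0 = 5 (mod 7)
x^1: 6 + 2 = 1 (mod 7)
x^2: 0 + 2 = 2 (mod 7)
Result: 5 + x + 2x^2

f + g = 5 + x + 2x^2


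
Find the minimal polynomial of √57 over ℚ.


√57 satisfies x² - 57 = 0, irreducible over ℚ since 57 is squarefree

Minimal polynomial: x² - 57


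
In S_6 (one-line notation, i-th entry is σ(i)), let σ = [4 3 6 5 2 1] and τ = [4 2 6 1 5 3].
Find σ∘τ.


σ∘τ: apply τ first, then σ
1 →τ 4 →σ 5
2 →τ 2 →σ 3
3 →τ 6 →σ 1
4 →τ 1 →σ 4
5 →τ 5 →σ 2
6 →τ 3 →σ 6

σ∘τ = [5 3 1 4 2 6]


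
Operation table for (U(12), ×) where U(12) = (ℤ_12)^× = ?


Elements: {1, 5, 7, 11}
Operation: multiplication mod 12
Entry (a, b) = (a × b) mod 12

Cayley table:
   |  1 |  5 |  7 | 11
 1 |  1 |  5 |  7 | 11
 5 |  5 |  1 | 11 |  7
 7 |  7 | 11 |  1 |  5
11 | 11 |  7 |  5 |  1


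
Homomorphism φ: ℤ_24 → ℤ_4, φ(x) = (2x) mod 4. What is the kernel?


Kernel = preimage of identity
ker(φ) = {x ∈ ℤ_24 : 2x ≡ 0 (mod 4)}. Since 4 | 24, φ is well-defined. The kernel is the cyclic subgroup ⟨2⟩ of ℤ_24 (order 12), i.e. {0, 2, 4, 6, 8, 10, 12, 14, 16, 18, 20, 22}

ker(φ) = {0, 2, 4, 6, 8, 10, 12, 14, 16, 18, 20, 22}


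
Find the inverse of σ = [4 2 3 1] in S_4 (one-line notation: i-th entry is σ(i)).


To find σ⁻¹, swap domain and range:
σ(1) = 4 → σ⁻¹(4) = 1
σ(2) = 2 → σ⁻¹(2) = 2
σ(3) = 3 → σ⁻¹(3) = 3
σ(4) = 1 → σ⁻¹(1) = 4

σ⁻¹ = [4 2 3 1]


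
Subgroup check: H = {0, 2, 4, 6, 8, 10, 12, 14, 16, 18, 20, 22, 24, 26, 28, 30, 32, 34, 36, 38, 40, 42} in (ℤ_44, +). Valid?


Subgroup test for H = {0, 2, 4, 6, 8, 10, 12, 14, 16, 18, 20, 22, 24, 26, 28, 30, 32, 34, 36, 38, 40, 42} in (ℤ_44, +):
(1) 0 ∈ H? Yes
(2) Closure: for all a,b ∈ H, (a+b) mod 44 ∈ H? Yes
(3) Inverses: for all a ∈ H, -a mod 44 ∈ H? Yes

Yes, H is a subgroup of ℤ_44


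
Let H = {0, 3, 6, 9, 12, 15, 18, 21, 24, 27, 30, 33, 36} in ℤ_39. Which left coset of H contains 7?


7 + H = {7 + h (mod 39) : h ∈ H}
7+0=7, 7+3=10, 7+6=13, 7+9=16, 7+12=19, 7+15=22, 7+18=25, 7+21=28, 7+24=31, 7+27=34, 7+30=37, 7+33=1, 7+36=4
7 + H = {1, 4, 7, 10, 13, 16, 19, 22, 25, 28, 31, 34, 37} = 1 + H

7 + H = {1, 4, 7, 10, 13, 16, 19, 22, 25, 28, 31, 34, 37}


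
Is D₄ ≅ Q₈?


Comparing D₄ and Q₈:
D₄ has 5 elements of order 2; Q₈ has only 1

No, D₄ ≇ Q₈


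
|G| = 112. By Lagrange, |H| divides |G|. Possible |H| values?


Lagrange's theorem: |H| divides |G|
|G| = 112
Divisors of 112: 1, 2, 4, 7, 8, 14, 16, 28, 56, 112

Possible subgroup orders: {1, 2, 4, 7, 8, 14, 16, 28, 56, 112}


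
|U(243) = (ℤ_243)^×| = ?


U(n) is the group of units mod n; |U(n)| = φ(n)
|U(243)| = φ(243) = 162

|U(243) = (ℤ_243)^×| = 162


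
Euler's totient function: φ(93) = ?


Factor n: 93 = 3 × 31
φ(n) = n · ∏(1 - 1/p) over distinct primes p | n
φ(93) = 93 · (1 - 1/3) · (1 - 1/31) = 60

φ(93) = 60


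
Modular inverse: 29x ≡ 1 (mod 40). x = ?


Use the extended Euclidean algorithm to write 1 = 29·s + 40·t; then s mod 40 is the inverse.
Euclidean algorithm:
  29 = 0·40 + 29
  40 = 1·29 + 11
  29 = 2·11 + 7
  11 = 1·7 + 4
  7 = 1·4 + 3
  4 = 1·3 + 1
  3 = 3·1 + 0
gcd(29,40) = 1
Back-substitution gives: 29·(-11) + 40·(8) = 1
So 29⁻¹ ≡ -11 ≡ 29 (mod 40)
Check: 29 × 29 = 841 ≡ 1 (mod 40) ✓

29⁻¹ ≡ 29 (mod 40)


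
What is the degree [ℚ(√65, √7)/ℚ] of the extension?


[ℚ(√65,√7):ℚ] = [ℚ(√65,√7):ℚ(√65)]·[ℚ(√65):ℚ] = 2·2 = 4

[ℚ(√65, √7)/ℚ] = 4


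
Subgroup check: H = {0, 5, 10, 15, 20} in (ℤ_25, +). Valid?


Subgroup test for H = {0, 5, 10, 15, 20} in (ℤ_25, +):
(1) 0 ∈ H? Yes
(2) Closure: for all a,b ∈ H, (a+b) mod 25 ∈ H? Yes
(3) Inverses: for all a ∈ H, -a mod 25 ∈ H? Yes

Yes, H is a subgroup of ℤ_25


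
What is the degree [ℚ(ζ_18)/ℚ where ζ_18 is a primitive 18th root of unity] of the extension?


[ℚ(ζ_n):ℚ] = deg Φ_n(x) = φ(n). Here φ(18) = 6

[ℚ(ζ_18)/ℚ where ζ_18 is a primitive 18th root of unity] = 6


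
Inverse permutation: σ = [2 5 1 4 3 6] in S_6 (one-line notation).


To find σ⁻¹, swap domain and range:
σ(1) = 2 → σ⁻¹(2) = 1
σ(2) = 5 → σ⁻¹(5) = 2
σ(3) = 1 → σ⁻¹(1) = 3
σ(4) = 4 → σ⁻¹(4) = 4
σ(5) = 3 → σ⁻¹(3) = 5
σ(6) = 6 → σ⁻¹(6) = 6

σ⁻¹ = [3 1 5 4 2 6]


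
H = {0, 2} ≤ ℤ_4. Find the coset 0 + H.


0 + H = {0 + h (mod 4) : h ∈ H}
0+0=0, 0+2=2

0 + H = {0, 2}


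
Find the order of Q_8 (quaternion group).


Q_8 = {±1, ±i, ±j, ±k}
|Q_8| = 8

|Q_8 (quaternion group)| = 8


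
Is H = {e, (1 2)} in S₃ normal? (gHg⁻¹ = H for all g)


H = {e, (1 2)} in S₃
(1 3)(1 2)(1 3)⁻¹ = (2 3) ∉ {e, (1 2)}, so it is not normal

No, not a normal subgroup


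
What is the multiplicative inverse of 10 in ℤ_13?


Use the extended Euclidean algorithm to write 1 = 10·s + 13·t; then s mod 13 is the inverse.
Euclidean algorithm:
  10 = 0·13 + 10
  13 = 1·10 + 3
  10 = 3·3 + 1
  3 = 3·1 + 0
gcd(10,13) = 1
Back-substitution gives: 10·(4) + 13·(-3) = 1
So 10⁻¹ ≡ 4 ≡ 4 (mod 13)
Check: 10 × 4 = 40 ≡ 1 (mod 13) ✓

10⁻¹ ≡ 4 (mod 13)


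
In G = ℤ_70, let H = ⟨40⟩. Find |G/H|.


|⟨40⟩| = n / gcd(40, 70) = 70 / 10 = 7
H is normal (ℤ_70 is abelian).
|G/H| = |G| / |H| = 70 / 7 = 10

|G/H| = 10


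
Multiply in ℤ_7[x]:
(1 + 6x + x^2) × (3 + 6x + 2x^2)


Expand and collect like terms; reduce coefficients mod 7:
x^0: 1·3 = 3 ≡ 3 (mod 7)
x^1: 1·6 + 6·3 = 24 ≡ 3 (mod 7)
x^2: 1·2 + 6·6 + 1·3 = 41 ≡ 6 (mod 7)
x^3: 6·2 + 1·6 = 18 ≡ 4 (mod 7)
x^4: 1·2 = 2 ≡ 2 (mod 7)
Result: 3 + 3x + 6x^2 + 4x^3 + 2x^4

f · g = 3 + 3x + 6x^2 + 4x^3 + 2x^4


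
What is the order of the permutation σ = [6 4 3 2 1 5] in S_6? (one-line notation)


Cycle decomposition: (1 6 5) (2 4)
Cycle lengths: 3, 2
Order = lcm(3, 2) = 6

ord(σ) = 6


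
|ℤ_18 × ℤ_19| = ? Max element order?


|ℤ_18 × ℤ_19| = 18 × 19 = 342
Max element order = lcm(18,19) = 342
Cyclic? Yes (gcd=1)

|ℤ_18×ℤ_19| = 342, max element order = 342


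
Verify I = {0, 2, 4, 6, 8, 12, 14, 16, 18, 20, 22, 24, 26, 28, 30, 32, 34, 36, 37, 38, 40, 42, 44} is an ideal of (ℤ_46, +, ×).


Check ideal conditions for I = {0, 2, 4, 6, 8, 12, 14, 16, 18, 20, 22, 24, 26, 28, 30, 32, 34, 36, 37, 38, 40, 42, 44} in ℤ_46:
(1) I is an additive subgroup? No
(2) For r ∈ ℤ_46 and a ∈ I: r·a ∈ I? No  [counterexample: r=2, a=28, r·a mod 46 = 10 ∉ I]

No, I is not an ideal of ℤ_46


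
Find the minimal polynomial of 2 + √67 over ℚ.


Let α = 2 + √67. Then α - 2 = √67, so (α - 2)² = 67, giving α² - 4α - 63 = 0. Degree 2 and α ∉ ℚ, so this is the minimal polynomial.

Minimal polynomial: x² - 4x - 63


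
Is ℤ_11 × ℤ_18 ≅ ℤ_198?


Comparing ℤ_11 × ℤ_18 and ℤ_198:
gcd(11,18) = 1, so ℤ_11 × ℤ_18 ≅ ℤ_198 (CRT)

Yes, ℤ_11 × ℤ_18 ≅ ℤ_198


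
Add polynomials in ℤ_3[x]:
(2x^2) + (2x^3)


Add coefficients mod 3:
x^0: 0 + 0 = 0 (mod 3)
x^1: 0 + 0 = 0 (mod 3)
x^2: 2 + 0 = 2 (mod 3)
x^3: 0 + 2 = 2 (mod 3)
Result: 2x^2 + 2x^3

f + g = 2x^2 + 2x^3


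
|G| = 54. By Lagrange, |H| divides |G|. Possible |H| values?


Lagrange's theorem: |H| divides |G|
|G| = 54
Divisors of 54: 1, 2, 3, 6, 9, 18, 27, 54

Possible subgroup orders: {1, 2, 3, 6, 9, 18, 27, 54}


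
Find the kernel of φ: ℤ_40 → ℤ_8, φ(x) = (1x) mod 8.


Kernel = preimage of identity
ker(φ) = {x ∈ ℤ_40 : 1x ≡ 0 (mod 8)}. Since 8 | 40, φ is well-defined. The kernel is the cyclic subgroup ⟨8⟩ of ℤ_40 (order 5), i.e. {0, 8, 16, 24, 32}

ker(φ) = {0, 8, 16, 24, 32}


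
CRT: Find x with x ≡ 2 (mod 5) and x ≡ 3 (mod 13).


m₁ = 5, m₂ = 13, gcd = 1, so CRT applies. M = m₁·m₂ = 65
Let M₁ = M/m₁ = 13, M₂ = M/m₂ = 5
Find y₁ ≡ M₁⁻¹ (mod m₁): 13⁻¹ ≡ 2 (mod 5)
Find y₂ ≡ M₂⁻¹ (mod m₂): 5⁻¹ ≡ 8 (mod 13)
x = a₁·M₁·y₁ + a₂·M₂·y₂ = 2·13·2 + 3·5·8 = 172
Reduce mod 65: x ≡ 42
Check: 42 mod 5 = 2 ✓, 42 mod 13 = 3 ✓

x ≡ 42 (mod 65)


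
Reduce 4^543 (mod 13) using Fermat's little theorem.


Fermat's little theorem: if p is prime and gcd(a,p)=1, then a^(p-1) ≡ 1 (mod p)
p = 13 is prime, gcd(4,13) = 1
Reduce exponent: 543 mod 12 = 3
So 4^543 ≡ 4^3 (mod 13)
4^3 mod 13 = 12

4^543 ≡ 12 (mod 13)


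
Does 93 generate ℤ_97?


g generates ℤ_n iff gcd(g, n) = 1
gcd(93, 97) = 1
Since gcd = 1, 93 is a generator.

Yes, 93 generates ℤ_97


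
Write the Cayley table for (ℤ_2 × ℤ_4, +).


Elements: {(0,0), (0,1), (0,2), (0,3), (1,0), (1,1), (1,2), (1,3)}
Operation: componentwise addition mod (2, 4)
Entry (a, b) = ((a₁+b₁) mod 2, (a₂+b₂) mod 4)

Cayley table:
      | (0,0) | (0,1) | (0,2) | (0,3) | (1,0) | (1,1) | (1,2) | (1,3)
(0,0) | (0,0) | (0,1) | (0,2) | (0,3) | (1,0) | (1,1) | (1,2) | (1,3)
(0,1) | (0,1) | (0,2) | (0,3) | (0,0) | (1,1) | (1,2) | (1,3) | (1,0)
(0,2) | (0,2) | (0,3) | (0,0) | (0,1) | (1,2) | (1,3) | (1,0) | (1,1)
(0,3) | (0,3) | (0,0) | (0,1) | (0,2) | (1,3) | (1,0) | (1,1) | (1,2)
(1,0) | (1,0) | (1,1) | (1,2) | (1,3) | (0,0) | (0,1) | (0,2) | (0,3)
(1,1) | (1,1) | (1,2) | (1,3) | (1,0) | (0,1) | (0,2) | (0,3) | (0,0)
(1,2) | (1,2) | (1,3) | (1,0) | (1,1) | (0,2) | (0,3) | (0,0) | (0,1)
(1,3) | (1,3) | (1,0) | (1,1) | (1,2) | (0,3) | (0,0) | (0,1) | (0,2)


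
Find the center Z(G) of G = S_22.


Z(G) = {g ∈ G | gx = xg for all x ∈ G}
S_n is non-abelian for n ≥ 3; Z(S_22) is trivial

Z(S_22) = {e}


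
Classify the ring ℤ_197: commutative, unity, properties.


ℤ_197 is a commutative ring with unity 1; 197 is prime, so ℤ_197 is a field (hence an integral domain)
Commutative: Yes
Integral domain: Yes
Has unity: Yes

ℤ_197: Commutative=Yes, Unity=Yes


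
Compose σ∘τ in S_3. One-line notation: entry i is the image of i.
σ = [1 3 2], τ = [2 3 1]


σ∘τ: apply τ first, then σ
1 →τ 2 →σ 3
2 →τ 3 →σ 2
3 →τ 1 →σ 1

σ∘τ = [3 2 1]


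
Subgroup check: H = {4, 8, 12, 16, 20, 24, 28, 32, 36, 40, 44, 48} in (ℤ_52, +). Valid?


Subgroup test for H = {4, 8, 12, 16, 20, 24, 28, 32, 36, 40, 44, 48} in (ℤ_52, +):
(1) 0 ∈ H? No
(2) Closure: for all a,b ∈ H, (a+b) mod 52 ∈ H? No  [counterexample: 4 + 48 = 0 ∉ H]
(3) Inverses: for all a ∈ H, -a mod 52 ∈ H? Yes

No, H is not a subgroup of ℤ_52


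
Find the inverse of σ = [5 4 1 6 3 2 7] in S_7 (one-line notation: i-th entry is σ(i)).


To find σ⁻¹, swap domain and range:
σ(1) = 5 → σ⁻¹(5) = 1
σ(2) = 4 → σ⁻¹(4) = 2
σ(3) = 1 → σ⁻¹(1) = 3
σ(4) = 6 → σ⁻¹(6) = 4
σ(5) = 3 → σ⁻¹(3) = 5
σ(6) = 2 → σ⁻¹(2) = 6
σ(7) = 7 → σ⁻¹(7) = 7

σ⁻¹ = [3 6 5 2 1 4 7]


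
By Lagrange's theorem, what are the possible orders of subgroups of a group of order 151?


Lagrange's theorem: |H| divides |G|
|G| = 151
Divisors of 151: 1, 151

Possible subgroup orders: {1, 151}


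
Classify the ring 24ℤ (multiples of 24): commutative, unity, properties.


24ℤ is a commutative ring under +,× but has no multiplicative identity (1 ∉ 24ℤ); it has no zero divisors, but without unity it is not an integral domain
Commutative: Yes
Integral domain: No
Has unity: No

24ℤ (multiples of 24): Commutative=Yes, Unity=No


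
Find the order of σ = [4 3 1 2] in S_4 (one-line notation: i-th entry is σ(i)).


Cycle decomposition: (1 4 2 3)
Cycle lengths: 4
Order = lcm(4) = 4

ord(σ) = 4


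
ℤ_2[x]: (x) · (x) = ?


Expand and collect like terms; reduce coefficients mod 2:
x^0: 0·0 = 0 ≡ 0 (mod 2)
x^1: 0·1 + 1·0 = 0 ≡ 0 (mod 2)
x^2: 1·1 = 1 ≡ 1 (mod 2)
Result: x^2

f · g = x^2


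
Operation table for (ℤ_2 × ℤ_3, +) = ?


Elements: {(0,0), (0,1), (0,2), (1,0), (1,1), (1,2)}
Operation: componentwise addition mod (2, 3)
Entry (a, b) = ((a₁+b₁) mod 2, (a₂+b₂) mod 3)

Cayley table:
      | (0,0) | (0,1) | (0,2) | (1,0) | (1,1) | (1,2)
(0,0) | (0,0) | (0,1) | (0,2) | (1,0) | (1,1) | (1,2)
(0,1) | (0,1) | (0,2) | (0,0) | (1,1) | (1,2) | (1,0)
(0,2) | (0,2) | (0,0) | (0,1) | (1,2) | (1,0) | (1,1)
(1,0) | (1,0) | (1,1) | (1,2) | (0,0) | (0,1) | (0,2)
(1,1) | (1,1) | (1,2) | (1,0) | (0,1) | (0,2) | (0,0)
(1,2) | (1,2) | (1,0) | (1,1) | (0,2) | (0,0) | (0,1)


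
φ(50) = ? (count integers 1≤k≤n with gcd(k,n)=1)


Factor n: 50 = 2 × 5^2
φ(n) = n · ∏(1 - 1/p) over distinct primes p | n
φ(50) = 50 · (1 - 1/2) · (1 - 1/5) = 20

φ(50) = 20


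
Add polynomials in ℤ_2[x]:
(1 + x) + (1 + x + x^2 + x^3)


Add coefficients mod 2:
x^0: 1 + 1 = 0 (mod 2)
x^1: 1 + 1 = 0 (mod 2)
x^2: 0 + 1 = 1 (mod 2)
x^3: 0 + 1 = 1 (mod 2)
Result: x^2 + x^3

f + g = x^2 + x^3


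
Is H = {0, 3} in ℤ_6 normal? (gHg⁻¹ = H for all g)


H = {0, 3} in ℤ_6
ℤ_6 is abelian; every subgroup of an abelian group is normal

Yes, normal subgroup


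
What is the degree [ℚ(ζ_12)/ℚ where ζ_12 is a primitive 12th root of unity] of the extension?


[ℚ(ζ_n):ℚ] = deg Φ_n(x) = φ(n). Here φ(12) = 4

[ℚ(ζ_12)/ℚ where ζ_12 is a primitive 12th root of unity] = 4


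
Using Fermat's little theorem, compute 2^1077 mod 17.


Fermat's little theorem: if p is prime and gcd(a,p)=1, then a^(p-1) ≡ 1 (mod p)
p = 17 is prime, gcd(2,17) = 1
Reduce exponent: 1077 mod 16 = 5
So 2^1077 ≡ 2^5 (mod 17)
2^5 mod 17 = 15

2^1077 ≡ 15 (mod 17)


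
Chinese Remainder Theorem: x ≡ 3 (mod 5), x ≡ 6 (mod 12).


m₁ = 5, m₂ = 12, gcd = 1, so CRT applies. M = m₁·m₂ = 60
Let M₁ = M/m₁ = 12, M₂ = M/m₂ = 5
Find y₁ ≡ M₁⁻¹ (mod m₁): 12⁻¹ ≡ 3 (mod 5)
Find y₂ ≡ M₂⁻¹ (mod m₂): 5⁻¹ ≡ 5 (mod 12)
x = a₁·M₁·y₁ + a₂·M₂·y₂ = 3·12·3 + 6·5·5 = 258
Reduce mod 60: x ≡ 18
Check: 18 mod 5 = 3 ✓, 18 mod 12 = 6 ✓

x ≡ 18 (mod 60)


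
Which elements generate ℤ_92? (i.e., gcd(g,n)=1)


g generates ℤ_n iff gcd(g,n) = 1
Prime factors of 92: 2, 23
Generators are g ∈ {1,...,91} not divisible by any of these primes.
Generators: {1, 3, 5, 7, 9, 11, 13, 15, 17, 19, 21, 25, 27, 29, 31, 33, 35, 37, 39, 41, 43, 45, 47, 49, 51, 53, 55, 57, 59, 61, 63, 65, 67, 71, 73, 75, 77, 79, 81, 83, 85, 87, 89, 91}
Number of generators = φ(92) = 44

Generators of ℤ_92 = {1, 3, 5, 7, 9, 11, 13, 15, 17, 19, 21, 25, 27, 29, 31, 33, 35, 37, 39, 41, 43, 45, 47, 49, 51, 53, 55, 57, 59, 61, 63, 65, 67, 71, 73, 75, 77, 79, 81, 83, 85, 87, 89, 91}


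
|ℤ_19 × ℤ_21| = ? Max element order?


|ℤ_19 × ℤ_21| = 19 × 21 = 399
Max element order = lcm(19,21) = 399
Cyclic? Yes (gcd=1)

|ℤ_19×ℤ_21| = 399, max element order = 399


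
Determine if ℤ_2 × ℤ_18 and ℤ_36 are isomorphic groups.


Comparing ℤ_2 × ℤ_18 and ℤ_36:
gcd(2,18) = 2 ≠ 1. Max element order in ℤ_2×ℤ_18 is lcm(2,18) = 18 < 36, so it has no element of order 36

No, ℤ_2 × ℤ_18 ≇ ℤ_36


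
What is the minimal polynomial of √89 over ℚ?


√89 satisfies x² - 89 = 0, irreducible over ℚ since 89 is squarefree

Minimal polynomial: x² - 89


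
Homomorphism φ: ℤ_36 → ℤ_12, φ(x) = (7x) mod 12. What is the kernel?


Kernel = preimage of identity
ker(φ) = {x ∈ ℤ_36 : 7x ≡ 0 (mod 12)}. Since 12 | 36, φ is well-defined. The kernel is the cyclic subgroup ⟨12⟩ of ℤ_36 (order 3), i.e. {0, 12, 24}

ker(φ) = {0, 12, 24}


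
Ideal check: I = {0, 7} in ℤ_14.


Check ideal conditions for I = {0, 7} in ℤ_14:
(1) I is an additive subgroup? Yes
(2) For r ∈ ℤ_14 and a ∈ I: r·a ∈ I? Yes

Yes, I is an ideal of ℤ_14


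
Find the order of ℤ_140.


ℤ_n has n elements.

|ℤ_140| = 140


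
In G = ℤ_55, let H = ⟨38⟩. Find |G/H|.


|⟨38⟩| = n / gcd(38, 55) = 55 / 1 = 55
H is normal (ℤ_55 is abelian).
|G/H| = |G| / |H| = 55 / 55 = 1

|G/H| = 1


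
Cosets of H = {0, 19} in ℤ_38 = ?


H = {0, 19}, |H| = 2
Number of cosets = |G|/|H| = 38/2 = 19
0 + H = {0, 19}
1 + H = {1, 20}
2 + H = {2, 21}
3 + H = {3, 22}
4 + H = {4, 23}
5 + H = {5, 24}
6 + H = {6, 25}
7 + H = {7, 26}
8 + H = {8, 27}
9 + H = {9, 28}
10 + H = {10, 29}
11 + H = {11, 30}
12 + H = {12, 31}
13 + H = {13, 32}
14 + H = {14, 33}
15 + H = {15, 34}
16 + H = {16, 35}
17 + H = {17, 36}
18 + H = {18, 37}

Cosets: 0+H={0,19}; 1+H={1,20}; 2+H={2,21}; 3+H={3,22}; 4+H={4,23}; 5+H={5,24}; 6+H={6,25}; 7+H={7,26}; 8+H={8,27}; 9+H={9,28}; 10+H={10,29}; 11+H={11,30}; 12+H={12,31}; 13+H={13,32}; 14+H={14,33}; 15+H={15,34}; 16+H={16,35}; 17+H={17,36}; 18+H={18,37}


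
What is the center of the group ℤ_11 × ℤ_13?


Z(G) = {g ∈ G | gx = xg for all x ∈ G}
Direct product of abelian groups is abelian, so Z(G) = G

Z(ℤ_11 × ℤ_13) = ℤ_11 × ℤ_13


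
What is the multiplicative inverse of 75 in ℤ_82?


Use the extended Euclidean algorithm to write 1 = 75·s + 82·t; then s mod 82 is the inverse.
Euclidean algorithm:
  75 = 0·82 + 75
  82 = 1·75 + 7
  75 = 10·7 + 5
  7 = 1·5 + 2
  5 = 2·2 + 1
  2 = 2·1 + 0
gcd(75,82) = 1
Back-substitution gives: 75·(35) + 82·(-32) = 1
So 75⁻¹ ≡ 35 ≡ 35 (mod 82)
Check: 75 × 35 = 2625 ≡ 1 (mod 82) ✓

75⁻¹ ≡ 35 (mod 82)


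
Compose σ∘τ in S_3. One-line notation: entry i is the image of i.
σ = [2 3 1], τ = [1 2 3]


σ∘τ: apply τ first, then σ
1 →τ 1 →σ 2
2 →τ 2 →σ 3
3 →τ 3 →σ 1

σ∘τ = [2 3 1]


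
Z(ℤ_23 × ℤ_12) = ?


Z(G) = {g ∈ G | gx = xg for all x ∈ G}
Direct product of abelian groups is abelian, so Z(G) = G

Z(ℤ_23 × ℤ_12) = ℤ_23 × ℤ_12


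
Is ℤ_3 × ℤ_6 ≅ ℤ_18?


Comparing ℤ_3 × ℤ_6 and ℤ_18:
gcd(3,6) = 3 ≠ 1. Max element order in ℤ_3×ℤ_6 is lcm(3,6) = 6 < 18, so it has no element of order 18

No, ℤ_3 × ℤ_6 ≇ ℤ_18


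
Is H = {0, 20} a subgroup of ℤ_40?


Subgroup test for H = {0, 20} in (ℤ_40, +):
(1) 0 ∈ H? Yes
(2) Closure: for all a,b ∈ H, (a+b) mod 40 ∈ H? Yes
(3) Inverses: for all a ∈ H, -a mod 40 ∈ H? Yes

Yes, H is a subgroup of ℤ_40


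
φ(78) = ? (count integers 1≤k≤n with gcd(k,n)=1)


Factor n: 78 = 2 × 3 × 13
φ(n) = n · ∏(1 - 1/p) over distinct primes p | n
φ(78) = 78 · (1 - 1/2) · (1 - 1/3) · (1 - 1/13) = 24

φ(78) = 24


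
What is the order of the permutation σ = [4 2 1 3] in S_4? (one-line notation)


Cycle decomposition: (1 4 3)
Cycle lengths: 3
Order = lcm(3) = 3

ord(σ) = 3


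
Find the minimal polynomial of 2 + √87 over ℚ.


Let α = 2 + √87. Then α - 2 = √87, so (α - 2)² = 87, giving α² - 4α - 83 = 0. Degree 2 and α ∉ ℚ, so this is the minimal polynomial.

Minimal polynomial: x² - 4x - 83


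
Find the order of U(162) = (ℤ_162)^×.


U(n) is the group of units mod n; |U(n)| = φ(n)
|U(162)| = φ(162) = 54

|U(162) = (ℤ_162)^×| = 54


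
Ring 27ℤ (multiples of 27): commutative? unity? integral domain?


27ℤ is a commutative ring under +,× but has no multiplicative identity (1 ∉ 27ℤ); it has no zero divisors, but without unity it is not an integral domain
Commutative: Yes
Integral domain: No
Has unity: No

27ℤ (multiples of 27): Commutative=Yes, Unity=No


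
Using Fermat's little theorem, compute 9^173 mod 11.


Fermat's little theorem: if p is prime and gcd(a,p)=1, then a^(p-1) ≡ 1 (mod p)
p = 11 is prime, gcd(9,11) = 1
Reduce exponent: 173 mod 10 = 3
So 9^173 ≡ 9^3 (mod 11)
9^3 mod 11 = 3

9^173 ≡ 3 (mod 11)


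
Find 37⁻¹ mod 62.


Use the extended Euclidean algorithm to write 1 = 37·s + 62·t; then s mod 62 is the inverse.
Euclidean algorithm:
  37 = 0·62 + 37
  62 = 1·37 + 25
  37 = 1·25 + 12
  25 = 2·12 + 1
  12 = 12·1 + 0
gcd(37,62) = 1
Back-substitution gives: 37·(-5) + 62·(3) = 1
So 37⁻¹ ≡ -5 ≡ 57 (mod 62)
Check: 37 × 57 = 2109 ≡ 1 (mod 62) ✓

37⁻¹ ≡ 57 (mod 62)


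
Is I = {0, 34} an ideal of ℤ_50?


Check ideal conditions for I = {0, 34} in ℤ_50:
(1) I is an additive subgroup? No
(2) For r ∈ ℤ_50 and a ∈ I: r·a ∈ I? No  [counterexample: r=2, a=34, r·a mod 50 = 18 ∉ I]

No, I is not an ideal of ℤ_50


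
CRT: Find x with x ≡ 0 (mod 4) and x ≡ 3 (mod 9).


m₁ = 4, m₂ = 9, gcd = 1, so CRT applies. M = m₁·m₂ = 36
Let M₁ = M/m₁ = 9, M₂ = M/m₂ = 4
Find y₁ ≡ M₁⁻¹ (mod m₁): 9⁻¹ ≡ 1 (mod 4)
Find y₂ ≡ M₂⁻¹ (mod m₂): 4⁻¹ ≡ 7 (mod 9)
x = a₁·M₁·y₁ + a₂·M₂·y₂ = 0·9·1 + 3·4·7 = 84
Reduce mod 36: x ≡ 12
Check: 12 mod 4 = 0 ✓, 12 mod 9 = 3 ✓

x ≡ 12 (mod 36)


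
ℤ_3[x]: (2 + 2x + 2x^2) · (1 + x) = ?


Expand and collect like terms; reduce coefficients mod 3:
x^0: 2·1 = 2 ≡ 2 (mod 3)
x^1: 2·1 + 2·1 = 4 ≡ 1 (mod 3)
x^2: 2·1 + 2·1 = 4 ≡ 1 (mod 3)
x^3: 2·1 = 2 ≡ 2 (mod 3)
Result: 2 + x + x^2 + 2x^3

f · g = 2 + x + x^2 + 2x^3


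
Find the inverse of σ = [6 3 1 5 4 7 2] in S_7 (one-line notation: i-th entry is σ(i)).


To find σ⁻¹, swap domain and range:
σ(1) = 6 → σ⁻¹(6) = 1
σ(2) = 3 → σ⁻¹(3) = 2
σ(3) = 1 → σ⁻¹(1) = 3
σ(4) = 5 → σ⁻¹(5) = 4
σ(5) = 4 → σ⁻¹(4) = 5
σ(6) = 7 → σ⁻¹(7) = 6
σ(7) = 2 → σ⁻¹(2) = 7

σ⁻¹ = [3 7 2 5 4 1 6]


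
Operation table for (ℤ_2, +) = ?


Elements: {0, 1}
Operation: addition mod 2
Entry (a, b) = (a + b) mod 2

Cayley table:
  | 0 | 1
0 | 0 | 1
1 | 1 | 0


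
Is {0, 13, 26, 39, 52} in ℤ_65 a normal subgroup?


H = {0, 13, 26, 39, 52} in ℤ_65
ℤ_65 is abelian; every subgroup of an abelian group is normal

Yes, normal subgroup


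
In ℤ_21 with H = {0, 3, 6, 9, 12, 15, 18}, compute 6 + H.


6 + H = {6 + h (mod 21) : h ∈ H}
6+0=6, 6+3=9, 6+6=12, 6+9=15, 6+12=18, 6+15=0, 6+18=3
6 + H = {0, 3, 6, 9, 12, 15, 18} = 0 + H

6 + H = {0, 3, 6, 9, 12, 15, 18}


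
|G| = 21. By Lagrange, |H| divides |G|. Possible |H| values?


Lagrange's theorem: |H| divides |G|
|G| = 21
Divisors of 21: 1, 3, 7, 21

Possible subgroup orders: {1, 3, 7, 21}


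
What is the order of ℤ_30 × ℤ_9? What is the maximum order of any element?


|ℤ_30 × ℤ_9| = 30 × 9 = 270
Max element order = lcm(30,9) = 90
Cyclic? No (gcd=3)

|ℤ_30×ℤ_9| = 270, max element order = 90


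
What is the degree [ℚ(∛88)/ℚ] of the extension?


∛88 has minimal polynomial x³ - 88 (irreducible over ℚ since 88 is not a perfect cube)

[ℚ(∛88)/ℚ] = 3


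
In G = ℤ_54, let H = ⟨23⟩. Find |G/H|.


|⟨23⟩| = n / gcd(23, 54) = 54 / 1 = 54
H is normal (ℤ_54 is abelian).
|G/H| = |G| / |H| = 54 / 54 = 1

|G/H| = 1


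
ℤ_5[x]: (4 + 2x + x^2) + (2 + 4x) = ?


Add coefficients mod 5:
x^0: 4 + 2 = 1 (mod 5)
x^1: 2 + 4 = 1 (mod 5)
x^2: 1 + 0 = 1 (mod 5)
Result: 1 + x + x^2

f + g = 1 + x + x^2


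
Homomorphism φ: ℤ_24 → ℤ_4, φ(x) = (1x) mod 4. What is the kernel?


Kernel = preimage of identity
ker(φ) = {x ∈ ℤ_24 : 1x ≡ 0 (mod 4)}. Since 4 | 24, φ is well-defined. The kernel is the cyclic subgroup ⟨4⟩ of ℤ_24 (order 6), i.e. {0, 4, 8, 12, 16, 20}

ker(φ) = {0, 4, 8, 12, 16, 20}


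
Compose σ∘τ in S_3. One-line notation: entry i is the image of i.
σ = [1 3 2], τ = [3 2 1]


σ∘τ: apply τ first, then σ
1 →τ 3 →σ 2
2 →τ 2 →σ 3
3 →τ 1 →σ 1

σ∘τ = [2 3 1]


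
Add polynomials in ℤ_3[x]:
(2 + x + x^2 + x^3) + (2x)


Add coefficients mod 3:
x^0: 2 + 0 = 2 (mod 3)
x^1: 1 + 2 = 0 (mod 3)
x^2: 1 + 0 = 1 (mod 3)
x^3: 1 + 0 = 1 (mod 3)
Result: 2 + x^2 + x^3

f + g = 2 + x^2 + x^3


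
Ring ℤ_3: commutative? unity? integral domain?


ℤ_3 is a commutative ring with unity 1; 3 is prime, so ℤ_3 is a field (hence an integral domain)
Commutative: Yes
Integral domain: Yes
Has unity: Yes

ℤ_3: Commutative=Yes, Unity=Yes


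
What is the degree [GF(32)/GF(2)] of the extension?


GF(32) = GF(2^5), so the extension degree is 5

[GF(32)/GF(2)] = 5


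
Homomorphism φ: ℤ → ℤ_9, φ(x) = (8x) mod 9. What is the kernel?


Kernel = preimage of identity
ker(φ) = {x ∈ ℤ : 8x ≡ 0 (mod 9)}. gcd(8,9) = 1, so 8x ≡ 0 (mod 9) ⟺ x ≡ 0 (mod 9/1 = 9). Hence ker(φ) = 9ℤ

ker(φ) = 9ℤ


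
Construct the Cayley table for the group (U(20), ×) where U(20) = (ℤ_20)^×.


Elements: {1, 3, 7, 9, 11, 13, 17, 19}
Operation: multiplication mod 20
Entry (a, b) = (a × b) mod 20

Cayley table:
   |  1 |  3 |  7 |  9 | 11 | 13 | 17 | 19
 1 |  1 |  3 |  7 |  9 | 11 | 13 | 17 | 19
 3 |  3 |  9 |  1 |  7 | 13 | 19 | 11 | 17
 7 |  7 |  1 |  9 |  3 | 17 | 11 | 19 | 13
 9 |  9 |  7 |  3 |  1 | 19 | 17 | 13 | 11
11 | 11 | 13 | 17 | 19 |  1 |  3 |  7 |  9
13 | 13 | 19 | 11 | 17 |  3 |  9 |  1 |  7
17 | 17 | 11 | 19 | 13 |  7 |  1 |  9 |  3
19 | 19 | 17 | 13 | 11 |  9 |  7 |  3 |  1


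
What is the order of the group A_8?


|A_n| = n!/2 (even permutations)
|A_8| = 8!/2 = 40320/2 = 20160

|A_8| = 20160


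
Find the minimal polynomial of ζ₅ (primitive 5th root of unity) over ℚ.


ζ₅ is a root of Φ₅(x) = x⁴ + x³ + x² + x + 1, irreducible over ℚ

Minimal polynomial: x⁴ + x³ + x² + x + 1


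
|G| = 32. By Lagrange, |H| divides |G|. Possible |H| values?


Lagrange's theorem: |H| divides |G|
|G| = 32
Divisors of 32: 1, 2, 4, 8, 16, 32

Possible subgroup orders: {1, 2, 4, 8, 16, 32}


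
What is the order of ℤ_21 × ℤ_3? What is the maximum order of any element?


|ℤ_21 × ℤ_3| = 21 × 3 = 63
Max element order = lcm(21,3) = 21
Cyclic? No (gcd=3)

|ℤ_21×ℤ_3| = 63, max element order = 21


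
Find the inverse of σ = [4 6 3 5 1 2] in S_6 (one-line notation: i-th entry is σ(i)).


To find σ⁻¹, swap domain and range:
σ(1) = 4 → σ⁻¹(4) = 1
σ(2) = 6 → σ⁻¹(6) = 2
σ(3) = 3 → σ⁻¹(3) = 3
σ(4) = 5 → σ⁻¹(5) = 4
σ(5) = 1 → σ⁻¹(1) = 5
σ(6) = 2 → σ⁻¹(2) = 6

σ⁻¹ = [5 6 3 1 4 2]


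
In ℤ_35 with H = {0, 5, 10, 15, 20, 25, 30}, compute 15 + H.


15 + H = {15 + h (mod 35) : h ∈ H}
15+0=15, 15+5=20, 15+10=25, 15+15=30, 15+20=0, 15+25=5, 15+30=10
15 + H = {0, 5, 10, 15, 20, 25, 30} = 0 + H

15 + H = {0, 5, 10, 15, 20, 25, 30}


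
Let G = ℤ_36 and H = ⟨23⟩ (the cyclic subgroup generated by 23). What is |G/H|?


|⟨23⟩| = n / gcd(23, 36) = 36 / 1 = 36
H is normal (ℤ_36 is abelian).
|G/H| = |G| / |H| = 36 / 36 = 1

|G/H| = 1


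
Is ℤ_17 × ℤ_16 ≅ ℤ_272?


Comparing ℤ_17 × ℤ_16 and ℤ_272:
gcd(17,16) = 1, so ℤ_17 × ℤ_16 ≅ ℤ_272 (CRT)

Yes, ℤ_17 × ℤ_16 ≅ ℤ_272


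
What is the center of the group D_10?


Z(G) = {g ∈ G | gx = xg for all x ∈ G}
For even n, Z(D_n) = {e, r^(n/2)}: the 180° rotation r^5 commutes with every reflection and rotation

Z(D_10) = {e, r^5}


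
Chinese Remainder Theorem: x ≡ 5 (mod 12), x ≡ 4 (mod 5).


m₁ = 12, m₂ = 5, gcd = 1, so CRT applies. M = m₁·m₂ = 60
Let M₁ = M/m₁ = 5, M₂ = M/m₂ = 12
Find y₁ ≡ M₁⁻¹ (mod m₁): 5⁻¹ ≡ 5 (mod 12)
Find y₂ ≡ M₂⁻¹ (mod m₂): 12⁻¹ ≡ 3 (mod 5)
x = a₁·M₁·y₁ + a₂·M₂·y₂ = 5·5·5 + 4·12·3 = 269
Reduce mod 60: x ≡ 29
Check: 29 mod 12 = 5 ✓, 29 mod 5 = 4 ✓

x ≡ 29 (mod 60)


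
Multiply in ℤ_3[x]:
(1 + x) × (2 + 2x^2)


Expand and collect like terms; reduce coefficients mod 3:
x^0: 1·2 = 2 ≡ 2 (mod 3)
x^1: 1·0 + 1·2 = 2 ≡ 2 (mod 3)
x^2: 1·2 + 1·0 = 2 ≡ 2 (mod 3)
x^3: 1·2 = 2 ≡ 2 (mod 3)
Result: 2 + 2x + 2x^2 + 2x^3

f · g = 2 + 2x + 2x^2 + 2x^3


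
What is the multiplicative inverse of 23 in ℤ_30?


Use the extended Euclidean algorithm to write 1 = 23·s + 30·t; then s mod 30 is the inverse.
Euclidean algorithm:
  23 = 0·30 + 23
  30 = 1·23 + 7
  23 = 3·7 + 2
  7 = 3·2 + 1
  2 = 2·1 + 0
gcd(23,30) = 1
Back-substitution gives: 23·(-13) + 30·(10) = 1
So 23⁻¹ ≡ -13 ≡ 17 (mod 30)
Check: 23 × 17 = 391 ≡ 1 (mod 30) ✓

23⁻¹ ≡ 17 (mod 30)


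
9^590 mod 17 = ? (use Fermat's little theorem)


Fermat's little theorem: if p is prime and gcd(a,p)=1, then a^(p-1) ≡ 1 (mod p)
p = 17 is prime, gcd(9,17) = 1
Reduce exponent: 590 mod 16 = 14
So 9^590 ≡ 9^14 (mod 17)
9^14 mod 17 = 4

9^590 ≡ 4 (mod 17)


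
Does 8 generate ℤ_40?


g generates ℤ_n iff gcd(g, n) = 1
gcd(8, 40) = 8
Since gcd = 8 ≠ 1, ⟨8⟩ has order 5 < 40, so 8 is not a generator.

No, 8 does not generate ℤ_40


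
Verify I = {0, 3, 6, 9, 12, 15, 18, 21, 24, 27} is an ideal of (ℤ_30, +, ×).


Check ideal conditions for I = {0, 3, 6, 9, 12, 15, 18, 21, 24, 27} in ℤ_30:
(1) I is an additive subgroup? Yes
(2) For r ∈ ℤ_30 and a ∈ I: r·a ∈ I? Yes

Yes, I is an ideal of ℤ_30


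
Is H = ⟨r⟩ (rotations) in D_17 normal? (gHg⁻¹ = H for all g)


H = ⟨r⟩ (rotations) in D_17
The rotation subgroup ⟨r⟩ has index 2 in D_17, so it is normal

Yes, normal subgroup


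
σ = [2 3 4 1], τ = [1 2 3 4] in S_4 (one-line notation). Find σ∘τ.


σ∘τ: apply τ first, then σ
1 →τ 1 →σ 2
2 →τ 2 →σ 3
3 →τ 3 →σ 4
4 →τ 4 →σ 1

σ∘τ = [2 3 4 1]


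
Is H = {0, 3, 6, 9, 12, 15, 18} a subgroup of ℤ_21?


Subgroup test for H = {0, 3, 6, 9, 12, 15, 18} in (ℤ_21, +):
(1) 0 ∈ H? Yes
(2) Closure: for all a,b ∈ H, (a+b) mod 21 ∈ H? Yes
(3) Inverses: for all a ∈ H, -a mod 21 ∈ H? Yes

Yes, H is a subgroup of ℤ_21


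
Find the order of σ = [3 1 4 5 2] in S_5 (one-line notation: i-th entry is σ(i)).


Cycle decomposition: (1 3 4 5 2)
Cycle lengths: 5
Order = lcm(5) = 5

ord(σ) = 5


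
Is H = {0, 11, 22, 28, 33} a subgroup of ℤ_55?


Subgroup test for H = {0, 11, 22, 28, 33} in (ℤ_55, +):
(1) 0 ∈ H? Yes
(2) Closure: for all a,b ∈ H, (a+b) mod 55 ∈ H? No  [counterexample: 11 + 28 = 39 ∉ H]
(3) Inverses: for all a ∈ H, -a mod 55 ∈ H? No

No, H is not a subgroup of ℤ_55


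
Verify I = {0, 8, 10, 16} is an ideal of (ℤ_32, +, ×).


Check ideal conditions for I = {0, 8, 10, 16} in ℤ_32:
(1) I is an additive subgroup? No
(2) For r ∈ ℤ_32 and a ∈ I: r·a ∈ I? No  [counterexample: r=2, a=10, r·a mod 32 = 20 ∉ I]

No, I is not an ideal of ℤ_32


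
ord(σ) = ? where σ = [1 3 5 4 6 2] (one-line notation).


Cycle decomposition: (2 3 5 6)
Cycle lengths: 4
Order = lcm(4) = 4

ord(σ) = 4


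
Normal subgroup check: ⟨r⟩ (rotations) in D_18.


H = ⟨r⟩ (rotations) in D_18
The rotation subgroup ⟨r⟩ has index 2 in D_18, so it is normal

Yes, normal subgroup


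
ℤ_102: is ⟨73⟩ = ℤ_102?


g generates ℤ_n iff gcd(g, n) = 1
gcd(73, 102) = 1
Since gcd = 1, 73 is a generator.

Yes, 73 generates ℤ_102


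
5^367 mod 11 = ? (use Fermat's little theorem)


Fermat's little theorem: if p is prime and gcd(a,p)=1, then a^(p-1) ≡ 1 (mod p)
p = 11 is prime, gcd(5,11) = 1
Reduce exponent: 367 mod 10 = 7
So 5^367 ≡ 5^7 (mod 11)
5^7 mod 11 = 3

5^367 ≡ 3 (mod 11)


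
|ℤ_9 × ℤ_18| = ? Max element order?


|ℤ_9 × ℤ_18| = 9 × 18 = 162
Max element order = lcm(9,18) = 18
Cyclic? No (gcd=9)

|ℤ_9×ℤ_18| = 162, max element order = 18


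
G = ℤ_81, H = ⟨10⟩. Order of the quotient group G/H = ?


|⟨10⟩| = n / gcd(10, 81) = 81 / 1 = 81
H is normal (ℤ_81 is abelian).
|G/H| = |G| / |H| = 81 / 81 = 1

|G/H| = 1


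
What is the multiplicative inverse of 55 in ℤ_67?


Use the extended Euclidean algorithm to write 1 = 55·s + 67·t; then s mod 67 is the inverse.
Euclidean algorithm:
  55 = 0·67 + 55
  67 = 1·55 + 12
  55 = 4·12 + 7
  12 = 1·7 + 5
  7 = 1·5 + 2
  5 = 2·2 + 1
  2 = 2·1 + 0
gcd(55,67) = 1
Back-substitution gives: 55·(-28) + 67·(23) = 1
So 55⁻¹ ≡ -28 ≡ 39 (mod 67)
Check: 55 × 39 = 2145 ≡ 1 (mod 67) ✓

55⁻¹ ≡ 39 (mod 67)


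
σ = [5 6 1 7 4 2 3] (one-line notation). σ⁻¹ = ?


To find σ⁻¹, swap domain and range:
σ(1) = 5 → σ⁻¹(5) = 1
σ(2) = 6 → σ⁻¹(6) = 2
σ(3) = 1 → σ⁻¹(1) = 3
σ(4) = 7 → σ⁻¹(7) = 4
σ(5) = 4 → σ⁻¹(4) = 5
σ(6) = 2 → σ⁻¹(2) = 6
σ(7) = 3 → σ⁻¹(3) = 7

σ⁻¹ = [3 6 7 5 1 2 4]


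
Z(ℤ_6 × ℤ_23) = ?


Z(G) = {g ∈ G | gx = xg for all x ∈ G}
Direct product of abelian groups is abelian, so Z(G) = G

Z(ℤ_6 × ℤ_23) = ℤ_6 × ℤ_23


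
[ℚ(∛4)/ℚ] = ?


∛4 has minimal polynomial x³ - 4 (irreducible over ℚ since 4 is not a perfect cube)

[ℚ(∛4)/ℚ] = 3


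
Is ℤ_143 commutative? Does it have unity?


ℤ_143 is a commutative ring with unity 1; 143 = 11×13 is composite, so 11·13 ≡ 0 gives zero divisors (not an integral domain)
Commutative: Yes
Integral domain: No
Has unity: Yes

ℤ_143: Commutative=Yes, Unity=Yes


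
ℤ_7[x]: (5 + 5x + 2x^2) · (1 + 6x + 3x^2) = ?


Expand and collect like terms; reduce coefficients mod 7:
x^0: 5·1 = 5 ≡ 5 (mod 7)
x^1: 5·6 + 5·1 = 35 ≡ 0 (mod 7)
x^2: 5·3 + 5·6 + 2·1 = 47 ≡ 5 (mod 7)
x^3: 5·3 + 2·6 = 27 ≡ 6 (mod 7)
x^4: 2·3 = 6 ≡ 6 (mod 7)
Result: 5 + 5x^2 + 6x^3 + 6x^4

f · g = 5 + 5x^2 + 6x^3 + 6x^4


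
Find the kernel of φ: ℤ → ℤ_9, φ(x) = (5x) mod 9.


Kernel = preimage of identity
ker(φ) = {x ∈ ℤ : 5x ≡ 0 (mod 9)}. gcd(5,9) = 1, so 5x ≡ 0 (mod 9) ⟺ x ≡ 0 (mod 9/1 = 9). Hence ker(φ) = 9ℤ

ker(φ) = 9ℤ


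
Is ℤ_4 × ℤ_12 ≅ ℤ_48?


Comparing ℤ_4 × ℤ_12 and ℤ_48:
gcd(4,12) = 4 ≠ 1. Max element order in ℤ_4×ℤ_12 is lcm(4,12) = 12 < 48, so it has no element of order 48

No, ℤ_4 × ℤ_12 ≇ ℤ_48


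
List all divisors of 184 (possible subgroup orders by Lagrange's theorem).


Lagrange's theorem: |H| divides |G|
|G| = 184
Divisors of 184: 1, 2, 4, 8, 23, 46, 92, 184

Possible subgroup orders: {1, 2, 4, 8, 23, 46, 92, 184}


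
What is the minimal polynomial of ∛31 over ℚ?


∛31 satisfies x³ - 31 = 0, irreducible over ℚ (no rational root; 31 is not a perfect cube)

Minimal polynomial: x³ - 31


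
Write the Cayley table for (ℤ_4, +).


Elements: {0, 1, 2, 3}
Operation: addition mod 4
Entry (a, b) = (a + b) mod 4

Cayley table:
  | 0 | 1 | 2 | 3
0 | 0 | 1 | 2 | 3
1 | 1 | 2 | 3 | 0
2 | 2 | 3 | 0 | 1
3 | 3 | 0 | 1 | 2


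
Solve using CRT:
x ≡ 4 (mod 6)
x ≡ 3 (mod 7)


m₁ = 6, m₂ = 7, gcd = 1, so CRT applies. M = m₁·m₂ = 42
Let M₁ = M/m₁ = 7, M₂ = M/m₂ = 6
Find y₁ ≡ M₁⁻¹ (mod m₁): 7⁻¹ ≡ 1 (mod 6)
Find y₂ ≡ M₂⁻¹ (mod m₂): 6⁻¹ ≡ 6 (mod 7)
x = a₁·M₁·y₁ + a₂·M₂·y₂ = 4·7·1 + 3·6·6 = 136
Reduce mod 42: x ≡ 10
Check: 10 mod 6 = 4 ✓, 10 mod 7 = 3 ✓

x ≡ 10 (mod 42)


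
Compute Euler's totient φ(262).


Factor n: 262 = 2 × 131
φ(n) = n · ∏(1 - 1/p) over distinct primes p | n
φ(262) = 262 · (1 - 1/2) · (1 - 1/131) = 130

φ(262) = 130


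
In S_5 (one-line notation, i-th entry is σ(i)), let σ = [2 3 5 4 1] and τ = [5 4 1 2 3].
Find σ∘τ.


σ∘τ: apply τ first, then σ
1 →τ 5 →σ 1
2 →τ 4 →σ 4
3 →τ 1 →σ 2
4 →τ 2 →σ 3
5 →τ 3 →σ 5

σ∘τ = [1 4 2 3 5]


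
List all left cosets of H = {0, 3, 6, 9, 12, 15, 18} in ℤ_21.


H = {0, 3, 6, 9, 12, 15, 18}, |H| = 7
Number of cosets = |G|/|H| = 21/7 = 3
0 + H = {0, 3, 6, 9, 12, 15, 18}
1 + H = {1, 4, 7, 10, 13, 16, 19}
2 + H = {2, 5, 8, 11, 14, 17, 20}

Cosets: 0+H={0,3,6,9,12,15,18}; 1+H={1,4,7,10,13,16,19}; 2+H={2,5,8,11,14,17,20}


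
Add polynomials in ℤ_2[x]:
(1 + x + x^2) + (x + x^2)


Add coefficients mod 2:
x^0: 1 + 0 = 1 (mod 2)
x^1: 1 + 1 = 0 (mod 2)
x^2: 1 + 1 = 0 (mod 2)
Result: 1

f + g = 1


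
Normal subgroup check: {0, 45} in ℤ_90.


H = {0, 45} in ℤ_90
ℤ_90 is abelian; every subgroup of an abelian group is normal

Yes, normal subgroup


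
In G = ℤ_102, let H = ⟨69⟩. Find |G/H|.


|⟨69⟩| = n / gcd(69, 102) = 102 / 3 = 34
H is normal (ℤ_102 is abelian).
|G/H| = |G| / |H| = 102 / 34 = 3

|G/H| = 3


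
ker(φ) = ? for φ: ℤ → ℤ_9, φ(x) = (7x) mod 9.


Kernel = preimage of identity
ker(φ) = {x ∈ ℤ : 7x ≡ 0 (mod 9)}. gcd(7,9) = 1, so 7x ≡ 0 (mod 9) ⟺ x ≡ 0 (mod 9/1 = 9). Hence ker(φ) = 9ℤ

ker(φ) = 9ℤ


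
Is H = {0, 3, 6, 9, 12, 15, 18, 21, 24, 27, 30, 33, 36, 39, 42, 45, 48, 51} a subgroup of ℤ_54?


Subgroup test for H = {0, 3, 6, 9, 12, 15, 18, 21, 24, 27, 30, 33, 36, 39, 42, 45, 48, 51} in (ℤ_54, +):
(1) 0 ∈ H? Yes
(2) Closure: for all a,b ∈ H, (a+b) mod 54 ∈ H? Yes
(3) Inverses: for all a ∈ H, -a mod 54 ∈ H? Yes

Yes, H is a subgroup of ℤ_54


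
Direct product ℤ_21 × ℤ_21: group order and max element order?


|ℤ_21 × ℤ_21| = 21 × 21 = 441
Max element order = lcm(21,21) = 21
Cyclic? No (gcd=21)

|ℤ_21×ℤ_21| = 441, max element order = 21


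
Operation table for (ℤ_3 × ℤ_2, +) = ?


Elements: {(0,0), (0,1), (1,0), (1,1), (2,0), (2,1)}
Operation: componentwise addition mod (3, 2)
Entry (a, b) = ((a₁+b₁) mod 3, (a₂+b₂) mod 2)

Cayley table:
      | (0,0) | (0,1) | (1,0) | (1,1) | (2,0) | (2,1)
(0,0) | (0,0) | (0,1) | (1,0) | (1,1) | (2,0) | (2,1)
(0,1) | (0,1) | (0,0) | (1,1) | (1,0) | (2,1) | (2,0)
(1,0) | (1,0) | (1,1) | (2,0) | (2,1) | (0,0) | (0,1)
(1,1) | (1,1) | (1,0) | (2,1) | (2,0) | (0,1) | (0,0)
(2,0) | (2,0) | (2,1) | (0,0) | (0,1) | (1,0) | (1,1)
(2,1) | (2,1) | (2,0) | (0,1) | (0,0) | (1,1) | (1,0)


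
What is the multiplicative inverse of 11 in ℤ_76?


Use the extended Euclidean algorithm to write 1 = 11·s + 76·t; then s mod 76 is the inverse.
Euclidean algorithm:
  11 = 0·76 + 11
  76 = 6·11 + 10
  11 = 1·10 + 1
  10 = 10·1 + 0
gcd(11,76) = 1
Back-substitution gives: 11·(7) + 76·(-1) = 1
So 11⁻¹ ≡ 7 ≡ 7 (mod 76)
Check: 11 × 7 = 77 ≡ 1 (mod 76) ✓

11⁻¹ ≡ 7 (mod 76)


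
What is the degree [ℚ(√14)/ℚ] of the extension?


√14 has minimal polynomial x² - 14 (irreducible over ℚ since 14 is squarefree)

[ℚ(√14)/ℚ] = 2


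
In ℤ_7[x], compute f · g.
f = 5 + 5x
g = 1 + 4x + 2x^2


Expand and collect like terms; reduce coefficients mod 7:
x^0: 5·1 = 5 ≡ 5 (mod 7)
x^1: 5·4 + 5·1 = 25 ≡ 4 (mod 7)
x^2: 5·2 + 5·4 = 30 ≡ 2 (mod 7)
x^3: 5·2 = 10 ≡ 3 (mod 7)
Result: 5 + 4x + 2x^2 + 3x^3

f · g = 5 + 4x + 2x^2 + 3x^3


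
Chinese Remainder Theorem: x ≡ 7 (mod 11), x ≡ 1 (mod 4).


m₁ = 11, m₂ = 4, gcd = 1, so CRT applies. M = m₁·m₂ = 44
Let M₁ = M/m₁ = 4, M₂ = M/m₂ = 11
Find y₁ ≡ M₁⁻¹ (mod m₁): 4⁻¹ ≡ 3 (mod 11)
Find y₂ ≡ M₂⁻¹ (mod m₂): 11⁻¹ ≡ 3 (mod 4)
x = a₁·M₁·y₁ + a₂·M₂·y₂ = 7·4·3 + 1·11·3 = 117
Reduce mod 44: x ≡ 29
Check: 29 mod 11 = 7 ✓, 29 mod 4 = 1 ✓

x ≡ 29 (mod 44)


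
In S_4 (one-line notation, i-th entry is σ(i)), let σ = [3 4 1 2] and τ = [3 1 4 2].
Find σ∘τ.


σ∘τ: apply τ first, then σ
1 →τ 3 →σ 1
2 →τ 1 →σ 3
3 →τ 4 →σ 2
4 →τ 2 →σ 4

σ∘τ = [1 3 2 4]


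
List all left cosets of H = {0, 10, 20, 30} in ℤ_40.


H = {0, 10, 20, 30}, |H| = 4
Number of cosets = |G|/|H| = 40/4 = 10
0 + H = {0, 10, 20, 30}
1 + H = {1, 11, 21, 31}
2 + H = {2, 12, 22, 32}
3 + H = {3, 13, 23, 33}
4 + H = {4, 14, 24, 34}
5 + H = {5, 15, 25, 35}
6 + H = {6, 16, 26, 36}
7 + H = {7, 17, 27, 37}
8 + H = {8, 18, 28, 38}
9 + H = {9, 19, 29, 39}

Cosets: 0+H={0,10,20,30}; 1+H={1,11,21,31}; 2+H={2,12,22,32}; 3+H={3,13,23,33}; 4+H={4,14,24,34}; 5+H={5,15,25,35}; 6+H={6,16,26,36}; 7+H={7,17,27,37}; 8+H={8,18,28,38}; 9+H={9,19,29,39}
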